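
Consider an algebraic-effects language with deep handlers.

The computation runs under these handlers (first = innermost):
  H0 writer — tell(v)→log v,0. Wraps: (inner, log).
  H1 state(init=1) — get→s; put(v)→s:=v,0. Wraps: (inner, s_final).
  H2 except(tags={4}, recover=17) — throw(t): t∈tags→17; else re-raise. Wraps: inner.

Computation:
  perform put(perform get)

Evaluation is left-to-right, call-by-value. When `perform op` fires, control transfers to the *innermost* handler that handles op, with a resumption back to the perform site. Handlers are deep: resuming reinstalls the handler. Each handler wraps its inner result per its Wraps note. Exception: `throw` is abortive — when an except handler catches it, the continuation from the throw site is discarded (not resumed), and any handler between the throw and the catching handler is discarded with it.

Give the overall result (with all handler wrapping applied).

Answer: ((0, ()), 1)

Evaluation trace:
get @ H1 ⇒ 1
put(1) @ H1 ⇒ s:=1
H0 returns (0, ())
H1 returns ((0, ()), 1)
H2 returns ((0, ()), 1)
= ((0, ()), 1)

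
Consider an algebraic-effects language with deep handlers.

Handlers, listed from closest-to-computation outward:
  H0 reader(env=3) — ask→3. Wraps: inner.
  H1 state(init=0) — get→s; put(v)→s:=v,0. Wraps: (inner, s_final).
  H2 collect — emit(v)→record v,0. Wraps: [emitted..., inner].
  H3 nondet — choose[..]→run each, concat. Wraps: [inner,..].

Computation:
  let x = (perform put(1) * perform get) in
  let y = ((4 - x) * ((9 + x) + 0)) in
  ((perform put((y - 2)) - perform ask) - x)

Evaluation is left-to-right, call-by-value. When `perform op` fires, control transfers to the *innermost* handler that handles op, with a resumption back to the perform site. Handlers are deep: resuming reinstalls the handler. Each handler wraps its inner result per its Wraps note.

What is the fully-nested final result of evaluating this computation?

Answer: [[(-3, 34)]]

Working:
put(1) @ H1 ⇒ s:=1
get @ H1 ⇒ 1
put(34) @ H1 ⇒ s:=34
ask @ H0 ⇒ 3
H0 returns -3
H1 returns (-3, 34)
H2 returns [(-3, 34)]
H3 returns [[(-3, 34)]]
= [[(-3, 34)]]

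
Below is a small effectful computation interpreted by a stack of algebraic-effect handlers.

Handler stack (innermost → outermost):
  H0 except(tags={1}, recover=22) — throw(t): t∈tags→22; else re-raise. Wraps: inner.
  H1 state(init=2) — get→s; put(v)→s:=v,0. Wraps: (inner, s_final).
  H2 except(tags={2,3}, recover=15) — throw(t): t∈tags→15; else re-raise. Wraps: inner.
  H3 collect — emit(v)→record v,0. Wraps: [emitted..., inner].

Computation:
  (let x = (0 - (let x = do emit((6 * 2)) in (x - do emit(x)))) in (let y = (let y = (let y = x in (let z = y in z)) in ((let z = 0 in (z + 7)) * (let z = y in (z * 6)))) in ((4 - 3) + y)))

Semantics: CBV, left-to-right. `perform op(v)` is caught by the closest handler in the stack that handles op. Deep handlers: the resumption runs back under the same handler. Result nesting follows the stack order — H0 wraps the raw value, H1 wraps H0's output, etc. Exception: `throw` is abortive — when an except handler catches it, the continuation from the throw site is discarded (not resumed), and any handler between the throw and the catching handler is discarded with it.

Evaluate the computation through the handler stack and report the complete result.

Step-by-step:
emit(12) @ H3 ⇒ out+=12
emit(0) @ H3 ⇒ out+=0
H0 returns 1
H1 returns (1, 2)
H2 returns (1, 2)
H3 returns [12, 0, (1, 2)]
= [12, 0, (1, 2)]

Answer: [12, 0, (1, 2)]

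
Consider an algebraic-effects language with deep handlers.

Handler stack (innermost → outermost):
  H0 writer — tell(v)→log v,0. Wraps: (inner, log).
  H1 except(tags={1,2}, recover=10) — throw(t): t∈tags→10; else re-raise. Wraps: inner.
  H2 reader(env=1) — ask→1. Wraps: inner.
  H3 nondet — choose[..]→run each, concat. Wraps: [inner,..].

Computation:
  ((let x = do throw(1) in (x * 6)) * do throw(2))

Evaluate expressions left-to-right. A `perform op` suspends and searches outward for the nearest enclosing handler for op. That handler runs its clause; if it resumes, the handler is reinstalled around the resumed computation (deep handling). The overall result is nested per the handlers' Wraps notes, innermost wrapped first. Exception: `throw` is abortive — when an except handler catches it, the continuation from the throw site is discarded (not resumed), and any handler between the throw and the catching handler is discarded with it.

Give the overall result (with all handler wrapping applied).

Working:
throw(1) @ H1 caught ⇒ 10
H2 returns 10
H3 returns [10]
= [10]

Answer: [10]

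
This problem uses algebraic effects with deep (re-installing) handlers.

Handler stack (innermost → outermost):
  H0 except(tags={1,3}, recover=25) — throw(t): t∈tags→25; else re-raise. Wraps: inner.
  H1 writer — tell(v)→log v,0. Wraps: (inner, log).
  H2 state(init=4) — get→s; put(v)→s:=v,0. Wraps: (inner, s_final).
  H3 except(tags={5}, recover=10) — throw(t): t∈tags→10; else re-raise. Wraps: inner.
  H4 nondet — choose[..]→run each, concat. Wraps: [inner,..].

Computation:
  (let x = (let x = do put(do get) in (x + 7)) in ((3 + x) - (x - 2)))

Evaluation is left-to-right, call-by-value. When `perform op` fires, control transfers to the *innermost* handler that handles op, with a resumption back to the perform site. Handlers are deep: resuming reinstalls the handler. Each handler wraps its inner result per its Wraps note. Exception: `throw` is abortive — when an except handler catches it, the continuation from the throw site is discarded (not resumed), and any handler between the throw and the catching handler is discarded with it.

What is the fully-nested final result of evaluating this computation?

Answer: [((5, ()), 4)]

Evaluation trace:
get @ H2 ⇒ 4
put(4) @ H2 ⇒ s:=4
H0 returns 5
H1 returns (5, ())
H2 returns ((5, ()), 4)
H3 returns ((5, ()), 4)
H4 returns [((5, ()), 4)]
= [((5, ()), 4)]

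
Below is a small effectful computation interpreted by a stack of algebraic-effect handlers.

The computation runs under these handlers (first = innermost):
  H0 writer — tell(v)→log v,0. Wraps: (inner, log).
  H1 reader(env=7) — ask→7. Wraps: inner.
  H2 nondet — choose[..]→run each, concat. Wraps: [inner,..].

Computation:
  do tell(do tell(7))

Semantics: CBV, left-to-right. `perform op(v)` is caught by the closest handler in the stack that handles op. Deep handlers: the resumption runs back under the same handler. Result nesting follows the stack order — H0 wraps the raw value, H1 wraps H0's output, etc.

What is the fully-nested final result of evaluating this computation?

Working:
tell(7) @ H0 ⇒ log+=7
tell(0) @ H0 ⇒ log+=0
H0 returns (0, (7, 0))
H1 returns (0, (7, 0))
H2 returns [(0, (7, 0))]
= [(0, (7, 0))]

Answer: [(0, (7, 0))]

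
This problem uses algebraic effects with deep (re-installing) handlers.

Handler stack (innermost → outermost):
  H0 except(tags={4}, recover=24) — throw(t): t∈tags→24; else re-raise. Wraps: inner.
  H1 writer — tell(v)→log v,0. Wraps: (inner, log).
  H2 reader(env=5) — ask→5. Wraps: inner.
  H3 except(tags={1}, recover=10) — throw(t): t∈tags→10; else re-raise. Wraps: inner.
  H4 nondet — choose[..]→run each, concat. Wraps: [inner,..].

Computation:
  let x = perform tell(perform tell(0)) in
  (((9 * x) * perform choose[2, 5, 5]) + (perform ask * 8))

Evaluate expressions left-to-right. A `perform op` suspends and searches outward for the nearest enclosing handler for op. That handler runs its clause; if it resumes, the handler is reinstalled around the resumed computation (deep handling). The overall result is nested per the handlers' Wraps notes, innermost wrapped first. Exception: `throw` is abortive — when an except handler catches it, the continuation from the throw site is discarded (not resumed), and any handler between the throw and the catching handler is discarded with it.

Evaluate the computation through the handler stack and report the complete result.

Working:
tell(0) @ H1 ⇒ log+=0
tell(0) @ H1 ⇒ log+=0
choose[2, 5, 5] @ H4
  branch[0] choose=2:
    ask @ H2 ⇒ 5
    H0 returns 40
    H1 returns (40, (0, 0))
    H2 returns (40, (0, 0))
    H3 returns (40, (0, 0))
    H4 returns [(40, (0, 0))]
  branch[1] choose=5:
    ask @ H2 ⇒ 5
    H0 returns 40
    H1 returns (40, (0, 0))
    H2 returns (40, (0, 0))
    H3 returns (40, (0, 0))
    H4 returns [(40, (0, 0))]
  branch[2] choose=5:
    ask @ H2 ⇒ 5
    H0 returns 40
    H1 returns (40, (0, 0))
    H2 returns (40, (0, 0))
    H3 returns (40, (0, 0))
    H4 returns [(40, (0, 0))]
= [(40, (0, 0)), (40, (0, 0)), (40, (0, 0))]

Answer: [(40, (0, 0)), (40, (0, 0)), (40, (0, 0))]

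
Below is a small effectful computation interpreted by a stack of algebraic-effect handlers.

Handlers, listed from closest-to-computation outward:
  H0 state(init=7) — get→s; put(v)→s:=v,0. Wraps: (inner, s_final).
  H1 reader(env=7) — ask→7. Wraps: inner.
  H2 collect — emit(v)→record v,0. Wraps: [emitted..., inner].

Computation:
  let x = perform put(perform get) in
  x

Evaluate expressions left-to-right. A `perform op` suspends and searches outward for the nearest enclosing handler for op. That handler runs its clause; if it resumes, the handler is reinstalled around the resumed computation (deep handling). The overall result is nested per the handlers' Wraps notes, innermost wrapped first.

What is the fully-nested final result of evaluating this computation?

Answer: [(0, 7)]

Evaluation trace:
get @ H0 ⇒ 7
put(7) @ H0 ⇒ s:=7
H0 returns (0, 7)
H1 returns (0, 7)
H2 returns [(0, 7)]
= [(0, 7)]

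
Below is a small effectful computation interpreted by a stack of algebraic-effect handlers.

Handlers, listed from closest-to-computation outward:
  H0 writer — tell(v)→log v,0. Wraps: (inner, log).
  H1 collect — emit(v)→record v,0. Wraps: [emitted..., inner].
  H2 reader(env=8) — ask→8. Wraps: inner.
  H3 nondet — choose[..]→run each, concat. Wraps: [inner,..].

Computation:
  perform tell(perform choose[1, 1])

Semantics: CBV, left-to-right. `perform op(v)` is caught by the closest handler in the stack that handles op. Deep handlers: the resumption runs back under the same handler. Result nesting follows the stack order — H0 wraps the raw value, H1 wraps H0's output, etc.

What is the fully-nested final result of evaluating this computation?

Answer: [[(0, (1))], [(0, (1))]]

Working:
choose[1, 1] @ H3
  branch[0] choose=1:
    tell(1) @ H0 ⇒ log+=1
    H0 returns (0, (1))
    H1 returns [(0, (1))]
    H2 returns [(0, (1))]
    H3 returns [[(0, (1))]]
  branch[1] choose=1:
    tell(1) @ H0 ⇒ log+=1
    H0 returns (0, (1))
    H1 returns [(0, (1))]
    H2 returns [(0, (1))]
    H3 returns [[(0, (1))]]
= [[(0, (1))], [(0, (1))]]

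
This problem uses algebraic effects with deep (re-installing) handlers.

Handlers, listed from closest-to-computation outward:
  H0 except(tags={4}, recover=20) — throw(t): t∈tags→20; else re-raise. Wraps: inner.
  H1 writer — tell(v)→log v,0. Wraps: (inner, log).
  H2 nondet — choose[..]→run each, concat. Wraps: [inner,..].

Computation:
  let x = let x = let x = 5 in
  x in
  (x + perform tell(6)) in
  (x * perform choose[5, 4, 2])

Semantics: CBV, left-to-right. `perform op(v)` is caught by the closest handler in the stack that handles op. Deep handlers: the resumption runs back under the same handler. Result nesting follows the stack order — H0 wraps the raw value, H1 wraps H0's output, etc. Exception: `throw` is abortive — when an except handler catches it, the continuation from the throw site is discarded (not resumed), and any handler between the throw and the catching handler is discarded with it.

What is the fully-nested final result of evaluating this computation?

Evaluation trace:
tell(6) @ H1 ⇒ log+=6
choose[5, 4, 2] @ H2
  branch[0] choose=5:
    H0 returns 25
    H1 returns (25, (6))
    H2 returns [(25, (6))]
  branch[1] choose=4:
    H0 returns 20
    H1 returns (20, (6))
    H2 returns [(20, (6))]
  branch[2] choose=2:
    H0 returns 10
    H1 returns (10, (6))
    H2 returns [(10, (6))]
= [(25, (6)), (20, (6)), (10, (6))]

Answer: [(25, (6)), (20, (6)), (10, (6))]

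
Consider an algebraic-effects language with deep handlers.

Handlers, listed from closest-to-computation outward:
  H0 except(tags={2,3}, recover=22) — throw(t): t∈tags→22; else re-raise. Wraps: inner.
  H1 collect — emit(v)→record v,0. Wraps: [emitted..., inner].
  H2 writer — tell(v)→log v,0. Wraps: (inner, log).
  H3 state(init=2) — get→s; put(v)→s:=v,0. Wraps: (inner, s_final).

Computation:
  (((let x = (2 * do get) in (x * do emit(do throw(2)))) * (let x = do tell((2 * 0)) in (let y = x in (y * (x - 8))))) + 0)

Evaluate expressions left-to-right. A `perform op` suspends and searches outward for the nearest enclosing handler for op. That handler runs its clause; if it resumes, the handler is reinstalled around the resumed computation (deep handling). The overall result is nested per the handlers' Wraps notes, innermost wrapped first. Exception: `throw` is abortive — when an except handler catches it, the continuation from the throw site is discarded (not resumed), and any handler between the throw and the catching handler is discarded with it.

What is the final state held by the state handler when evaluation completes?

Evaluation trace:
get @ H3 ⇒ 2
throw(2) @ H0 caught ⇒ 22
H1 returns [22]
H2 returns ([22], ())
H3 returns (([22], ()), 2)
= (([22], ()), 2)

Answer: 2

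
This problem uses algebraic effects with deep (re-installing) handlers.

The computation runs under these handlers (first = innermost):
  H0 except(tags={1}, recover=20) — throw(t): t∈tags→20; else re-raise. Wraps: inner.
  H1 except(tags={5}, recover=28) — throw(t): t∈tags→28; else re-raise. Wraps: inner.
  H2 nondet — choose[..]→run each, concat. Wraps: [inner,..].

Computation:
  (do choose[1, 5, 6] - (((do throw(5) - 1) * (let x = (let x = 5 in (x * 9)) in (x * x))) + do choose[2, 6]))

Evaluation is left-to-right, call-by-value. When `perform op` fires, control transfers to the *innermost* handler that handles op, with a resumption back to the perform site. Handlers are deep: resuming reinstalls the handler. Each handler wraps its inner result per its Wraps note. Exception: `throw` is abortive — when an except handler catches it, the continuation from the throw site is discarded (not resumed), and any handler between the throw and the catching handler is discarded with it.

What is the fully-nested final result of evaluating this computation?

Answer: [28, 28, 28]

Step-by-step:
choose[1, 5, 6] @ H2
  branch[0] choose=1:
    throw(5) @ H0 re-raised
    throw(5) @ H1 caught ⇒ 28
    H2 returns [28]
  branch[1] choose=5:
    throw(5) @ H0 re-raised
    throw(5) @ H1 caught ⇒ 28
    H2 returns [28]
  branch[2] choose=6:
    throw(5) @ H0 re-raised
    throw(5) @ H1 caught ⇒ 28
    H2 returns [28]
= [28, 28, 28]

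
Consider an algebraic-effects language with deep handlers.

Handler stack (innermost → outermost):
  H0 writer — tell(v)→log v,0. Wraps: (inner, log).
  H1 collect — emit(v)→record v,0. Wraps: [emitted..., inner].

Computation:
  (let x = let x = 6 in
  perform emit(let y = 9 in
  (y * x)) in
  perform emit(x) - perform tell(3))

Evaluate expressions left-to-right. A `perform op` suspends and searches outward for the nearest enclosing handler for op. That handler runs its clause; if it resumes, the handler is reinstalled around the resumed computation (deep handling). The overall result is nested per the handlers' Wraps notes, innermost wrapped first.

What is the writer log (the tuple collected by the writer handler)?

Evaluation trace:
emit(54) @ H1 ⇒ out+=54
emit(0) @ H1 ⇒ out+=0
tell(3) @ H0 ⇒ log+=3
H0 returns (0, (3))
H1 returns [54, 0, (0, (3))]
= [54, 0, (0, (3))]

Answer: (3)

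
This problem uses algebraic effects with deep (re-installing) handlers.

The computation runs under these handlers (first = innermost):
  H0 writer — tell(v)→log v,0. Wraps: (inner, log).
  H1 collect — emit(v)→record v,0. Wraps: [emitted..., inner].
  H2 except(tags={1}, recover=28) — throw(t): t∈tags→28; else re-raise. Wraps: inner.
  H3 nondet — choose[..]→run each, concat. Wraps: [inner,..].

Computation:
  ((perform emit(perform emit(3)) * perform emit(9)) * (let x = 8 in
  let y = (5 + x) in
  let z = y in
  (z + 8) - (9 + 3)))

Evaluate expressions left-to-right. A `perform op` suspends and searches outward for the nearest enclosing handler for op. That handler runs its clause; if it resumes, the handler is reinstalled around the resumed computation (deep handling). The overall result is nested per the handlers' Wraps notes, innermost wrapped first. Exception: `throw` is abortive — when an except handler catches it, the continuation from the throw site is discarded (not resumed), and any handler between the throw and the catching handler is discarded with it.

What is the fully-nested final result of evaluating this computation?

Answer: [[3, 0, 9, (0, ())]]

Evaluation trace:
emit(3) @ H1 ⇒ out+=3
emit(0) @ H1 ⇒ out+=0
emit(9) @ H1 ⇒ out+=9
H0 returns (0, ())
H1 returns [3, 0, 9, (0, ())]
H2 returns [3, 0, 9, (0, ())]
H3 returns [[3, 0, 9, (0, ())]]
= [[3, 0, 9, (0, ())]]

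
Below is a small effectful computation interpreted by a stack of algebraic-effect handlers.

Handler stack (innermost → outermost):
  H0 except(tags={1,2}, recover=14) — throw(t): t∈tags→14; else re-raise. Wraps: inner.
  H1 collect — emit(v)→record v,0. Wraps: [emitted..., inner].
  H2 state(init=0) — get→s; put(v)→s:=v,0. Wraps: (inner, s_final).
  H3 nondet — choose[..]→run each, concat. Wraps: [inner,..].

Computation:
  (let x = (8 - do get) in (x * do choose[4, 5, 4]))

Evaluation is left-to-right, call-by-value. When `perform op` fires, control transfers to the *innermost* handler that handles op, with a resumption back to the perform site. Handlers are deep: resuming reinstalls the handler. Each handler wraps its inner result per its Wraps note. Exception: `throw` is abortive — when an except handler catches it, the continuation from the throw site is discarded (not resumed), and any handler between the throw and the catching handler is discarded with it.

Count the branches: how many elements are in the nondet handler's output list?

Step-by-step:
get @ H2 ⇒ 0
choose[4, 5, 4] @ H3
  branch[0] choose=4:
    H0 returns 32
    H1 returns [32]
    H2 returns ([32], 0)
    H3 returns [([32], 0)]
  branch[1] choose=5:
    H0 returns 40
    H1 returns [40]
    H2 returns ([40], 0)
    H3 returns [([40], 0)]
  branch[2] choose=4:
    H0 returns 32
    H1 returns [32]
    H2 returns ([32], 0)
    H3 returns [([32], 0)]
= [([32], 0), ([40], 0), ([32], 0)]

Answer: 3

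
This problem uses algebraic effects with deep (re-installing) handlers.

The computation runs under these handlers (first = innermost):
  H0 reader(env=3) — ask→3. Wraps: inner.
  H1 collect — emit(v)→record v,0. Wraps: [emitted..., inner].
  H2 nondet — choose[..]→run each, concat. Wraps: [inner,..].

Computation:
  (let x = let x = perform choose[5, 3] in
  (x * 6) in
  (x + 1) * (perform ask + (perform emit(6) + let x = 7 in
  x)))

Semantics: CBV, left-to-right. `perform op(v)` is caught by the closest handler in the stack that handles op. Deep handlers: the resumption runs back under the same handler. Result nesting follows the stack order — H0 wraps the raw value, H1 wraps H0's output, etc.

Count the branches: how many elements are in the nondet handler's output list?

Evaluation trace:
choose[5, 3] @ H2
  branch[0] choose=5:
    ask @ H0 ⇒ 3
    emit(6) @ H1 ⇒ out+=6
    H0 returns 310
    H1 returns [6, 310]
    H2 returns [[6, 310]]
  branch[1] choose=3:
    ask @ H0 ⇒ 3
    emit(6) @ H1 ⇒ out+=6
    H0 returns 190
    H1 returns [6, 190]
    H2 returns [[6, 190]]
= [[6, 310], [6, 190]]

Answer: 2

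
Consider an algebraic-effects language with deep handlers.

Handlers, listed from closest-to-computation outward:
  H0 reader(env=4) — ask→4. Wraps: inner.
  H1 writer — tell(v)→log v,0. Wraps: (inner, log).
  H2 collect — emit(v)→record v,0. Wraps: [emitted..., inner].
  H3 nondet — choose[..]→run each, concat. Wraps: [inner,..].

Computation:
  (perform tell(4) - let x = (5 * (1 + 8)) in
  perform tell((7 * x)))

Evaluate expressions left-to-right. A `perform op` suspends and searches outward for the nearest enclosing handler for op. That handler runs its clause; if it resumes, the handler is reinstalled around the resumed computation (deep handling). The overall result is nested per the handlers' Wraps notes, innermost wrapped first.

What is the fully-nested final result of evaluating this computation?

Step-by-step:
tell(4) @ H1 ⇒ log+=4
tell(315) @ H1 ⇒ log+=315
H0 returns 0
H1 returns (0, (4, 315))
H2 returns [(0, (4, 315))]
H3 returns [[(0, (4, 315))]]
= [[(0, (4, 315))]]

Answer: [[(0, (4, 315))]]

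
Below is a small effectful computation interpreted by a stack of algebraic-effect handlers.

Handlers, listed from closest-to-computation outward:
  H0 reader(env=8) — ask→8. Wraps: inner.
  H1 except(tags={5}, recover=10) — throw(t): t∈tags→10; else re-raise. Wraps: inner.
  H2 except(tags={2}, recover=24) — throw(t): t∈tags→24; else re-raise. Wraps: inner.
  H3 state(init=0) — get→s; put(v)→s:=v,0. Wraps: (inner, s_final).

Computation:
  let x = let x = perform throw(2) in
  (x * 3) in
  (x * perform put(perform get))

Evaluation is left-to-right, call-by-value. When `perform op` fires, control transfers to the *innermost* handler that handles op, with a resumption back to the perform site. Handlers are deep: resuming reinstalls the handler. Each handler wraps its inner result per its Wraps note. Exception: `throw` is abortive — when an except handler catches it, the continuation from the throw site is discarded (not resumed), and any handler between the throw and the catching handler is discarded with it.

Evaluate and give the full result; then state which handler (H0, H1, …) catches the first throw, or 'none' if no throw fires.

Answer: (24, 0) ; first throw caught by: H2

Working:
throw(2) @ H1 re-raised
throw(2) @ H2 caught ⇒ 24
H3 returns (24, 0)
= (24, 0)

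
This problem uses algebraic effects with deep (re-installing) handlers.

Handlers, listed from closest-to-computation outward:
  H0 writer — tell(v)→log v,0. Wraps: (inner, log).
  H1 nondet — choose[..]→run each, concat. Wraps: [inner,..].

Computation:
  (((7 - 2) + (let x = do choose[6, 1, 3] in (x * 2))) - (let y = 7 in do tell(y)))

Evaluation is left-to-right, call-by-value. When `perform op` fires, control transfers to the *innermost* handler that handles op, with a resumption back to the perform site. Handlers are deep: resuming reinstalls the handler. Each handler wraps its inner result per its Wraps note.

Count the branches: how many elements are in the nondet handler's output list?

Answer: 3

Step-by-step:
choose[6, 1, 3] @ H1
  branch[0] choose=6:
    tell(7) @ H0 ⇒ log+=7
    H0 returns (17, (7))
    H1 returns [(17, (7))]
  branch[1] choose=1:
    tell(7) @ H0 ⇒ log+=7
    H0 returns (7, (7))
    H1 returns [(7, (7))]
  branch[2] choose=3:
    tell(7) @ H0 ⇒ log+=7
    H0 returns (11, (7))
    H1 returns [(11, (7))]
= [(17, (7)), (7, (7)), (11, (7))]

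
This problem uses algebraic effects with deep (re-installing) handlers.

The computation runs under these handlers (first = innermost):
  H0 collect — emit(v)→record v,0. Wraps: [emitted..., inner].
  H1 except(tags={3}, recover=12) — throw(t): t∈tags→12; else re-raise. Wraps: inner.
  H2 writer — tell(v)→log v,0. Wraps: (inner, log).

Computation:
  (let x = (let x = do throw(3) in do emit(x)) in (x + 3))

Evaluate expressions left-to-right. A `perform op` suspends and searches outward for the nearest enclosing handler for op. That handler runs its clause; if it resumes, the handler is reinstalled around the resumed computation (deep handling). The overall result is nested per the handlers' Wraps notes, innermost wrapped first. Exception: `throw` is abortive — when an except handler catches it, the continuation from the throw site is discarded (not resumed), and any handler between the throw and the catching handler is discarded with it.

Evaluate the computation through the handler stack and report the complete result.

Evaluation trace:
throw(3) @ H1 caught ⇒ 12
H2 returns (12, ())
= (12, ())

Answer: (12, ())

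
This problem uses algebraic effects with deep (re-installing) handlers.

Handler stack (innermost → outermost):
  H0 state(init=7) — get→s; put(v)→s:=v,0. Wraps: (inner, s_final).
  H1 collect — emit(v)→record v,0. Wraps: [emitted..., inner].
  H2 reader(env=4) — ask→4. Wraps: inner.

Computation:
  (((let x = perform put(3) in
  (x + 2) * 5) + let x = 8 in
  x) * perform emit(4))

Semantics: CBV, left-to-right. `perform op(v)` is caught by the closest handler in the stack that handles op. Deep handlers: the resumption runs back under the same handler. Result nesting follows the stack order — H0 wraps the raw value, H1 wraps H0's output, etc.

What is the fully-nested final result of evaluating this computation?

Answer: [4, (0, 3)]

Evaluation trace:
put(3) @ H0 ⇒ s:=3
emit(4) @ H1 ⇒ out+=4
H0 returns (0, 3)
H1 returns [4, (0, 3)]
H2 returns [4, (0, 3)]
= [4, (0, 3)]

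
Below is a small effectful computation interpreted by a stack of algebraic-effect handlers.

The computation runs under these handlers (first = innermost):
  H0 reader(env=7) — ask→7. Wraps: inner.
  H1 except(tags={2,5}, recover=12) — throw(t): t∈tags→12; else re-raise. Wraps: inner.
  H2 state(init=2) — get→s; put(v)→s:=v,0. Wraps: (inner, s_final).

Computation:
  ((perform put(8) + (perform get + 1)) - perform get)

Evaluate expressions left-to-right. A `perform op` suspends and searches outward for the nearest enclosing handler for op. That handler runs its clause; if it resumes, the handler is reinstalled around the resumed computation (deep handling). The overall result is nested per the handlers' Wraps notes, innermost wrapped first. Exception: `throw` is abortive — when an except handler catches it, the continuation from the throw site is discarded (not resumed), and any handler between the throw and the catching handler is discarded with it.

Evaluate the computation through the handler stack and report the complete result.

Evaluation trace:
put(8) @ H2 ⇒ s:=8
get @ H2 ⇒ 8
get @ H2 ⇒ 8
H0 returns 1
H1 returns 1
H2 returns (1, 8)
= (1, 8)

Answer: (1, 8)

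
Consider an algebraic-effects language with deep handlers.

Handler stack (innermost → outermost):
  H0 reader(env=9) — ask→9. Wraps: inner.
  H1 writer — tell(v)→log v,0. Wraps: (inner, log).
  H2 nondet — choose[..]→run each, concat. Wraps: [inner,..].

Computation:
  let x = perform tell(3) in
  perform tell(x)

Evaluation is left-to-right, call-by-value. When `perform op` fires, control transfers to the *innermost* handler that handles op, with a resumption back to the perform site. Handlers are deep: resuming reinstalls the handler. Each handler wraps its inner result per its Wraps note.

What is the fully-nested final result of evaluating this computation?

Answer: [(0, (3, 0))]

Step-by-step:
tell(3) @ H1 ⇒ log+=3
tell(0) @ H1 ⇒ log+=0
H0 returns 0
H1 returns (0, (3, 0))
H2 returns [(0, (3, 0))]
= [(0, (3, 0))]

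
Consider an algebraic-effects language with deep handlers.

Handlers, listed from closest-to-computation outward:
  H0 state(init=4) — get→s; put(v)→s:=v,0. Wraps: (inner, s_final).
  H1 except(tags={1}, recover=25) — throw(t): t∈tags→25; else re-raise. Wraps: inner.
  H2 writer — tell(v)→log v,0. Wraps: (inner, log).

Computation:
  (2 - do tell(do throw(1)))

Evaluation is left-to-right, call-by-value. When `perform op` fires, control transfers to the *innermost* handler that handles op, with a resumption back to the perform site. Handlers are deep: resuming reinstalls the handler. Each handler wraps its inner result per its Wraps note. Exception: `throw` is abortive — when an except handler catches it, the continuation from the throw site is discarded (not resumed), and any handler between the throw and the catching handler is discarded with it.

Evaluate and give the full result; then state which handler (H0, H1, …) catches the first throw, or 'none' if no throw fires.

Answer: (25, ()) ; first throw caught by: H1

Step-by-step:
throw(1) @ H1 caught ⇒ 25
H2 returns (25, ())
= (25, ())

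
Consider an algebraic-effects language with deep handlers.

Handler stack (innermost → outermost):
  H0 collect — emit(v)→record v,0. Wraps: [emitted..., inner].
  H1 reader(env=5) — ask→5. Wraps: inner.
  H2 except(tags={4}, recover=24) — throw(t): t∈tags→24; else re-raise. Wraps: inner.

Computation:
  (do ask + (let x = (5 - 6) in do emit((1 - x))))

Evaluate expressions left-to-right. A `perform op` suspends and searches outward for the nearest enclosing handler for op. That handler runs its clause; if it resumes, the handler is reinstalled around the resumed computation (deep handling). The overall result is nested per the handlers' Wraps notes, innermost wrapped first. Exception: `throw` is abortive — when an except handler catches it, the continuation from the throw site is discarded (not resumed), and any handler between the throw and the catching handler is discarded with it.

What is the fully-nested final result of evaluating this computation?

Working:
ask @ H1 ⇒ 5
emit(2) @ H0 ⇒ out+=2
H0 returns [2, 5]
H1 returns [2, 5]
H2 returns [2, 5]
= [2, 5]

Answer: [2, 5]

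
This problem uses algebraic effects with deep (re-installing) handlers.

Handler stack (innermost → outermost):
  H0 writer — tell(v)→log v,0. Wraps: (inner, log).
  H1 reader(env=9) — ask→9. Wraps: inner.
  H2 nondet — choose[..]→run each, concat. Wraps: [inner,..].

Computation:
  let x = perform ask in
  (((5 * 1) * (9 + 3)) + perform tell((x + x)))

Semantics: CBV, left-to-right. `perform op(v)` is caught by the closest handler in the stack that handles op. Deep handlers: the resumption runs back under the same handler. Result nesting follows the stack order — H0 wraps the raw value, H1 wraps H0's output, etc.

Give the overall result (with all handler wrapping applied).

Evaluation trace:
ask @ H1 ⇒ 9
tell(18) @ H0 ⇒ log+=18
H0 returns (60, (18))
H1 returns (60, (18))
H2 returns [(60, (18))]
= [(60, (18))]

Answer: [(60, (18))]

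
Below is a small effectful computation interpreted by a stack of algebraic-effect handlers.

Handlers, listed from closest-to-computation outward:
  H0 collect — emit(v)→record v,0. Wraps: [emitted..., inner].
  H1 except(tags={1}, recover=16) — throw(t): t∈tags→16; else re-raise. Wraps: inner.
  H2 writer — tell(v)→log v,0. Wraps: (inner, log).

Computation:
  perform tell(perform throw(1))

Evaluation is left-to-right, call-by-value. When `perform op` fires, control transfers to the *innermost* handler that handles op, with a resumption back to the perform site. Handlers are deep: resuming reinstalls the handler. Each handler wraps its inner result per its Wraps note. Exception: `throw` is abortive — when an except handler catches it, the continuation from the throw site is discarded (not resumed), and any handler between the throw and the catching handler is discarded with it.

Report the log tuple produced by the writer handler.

Answer: ()

Working:
throw(1) @ H1 caught ⇒ 16
H2 returns (16, ())
= (16, ())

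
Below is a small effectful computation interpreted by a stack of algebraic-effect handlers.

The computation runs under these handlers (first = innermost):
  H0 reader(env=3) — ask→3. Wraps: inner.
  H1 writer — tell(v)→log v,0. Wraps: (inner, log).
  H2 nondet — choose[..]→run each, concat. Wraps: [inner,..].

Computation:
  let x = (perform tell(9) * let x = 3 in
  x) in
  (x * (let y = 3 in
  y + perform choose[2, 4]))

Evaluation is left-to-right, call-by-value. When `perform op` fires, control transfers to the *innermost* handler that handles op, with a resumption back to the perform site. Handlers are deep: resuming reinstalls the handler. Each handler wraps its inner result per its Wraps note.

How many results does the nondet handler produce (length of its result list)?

Answer: 2

Step-by-step:
tell(9) @ H1 ⇒ log+=9
choose[2, 4] @ H2
  branch[0] choose=2:
    H0 returns 0
    H1 returns (0, (9))
    H2 returns [(0, (9))]
  branch[1] choose=4:
    H0 returns 0
    H1 returns (0, (9))
    H2 returns [(0, (9))]
= [(0, (9)), (0, (9))]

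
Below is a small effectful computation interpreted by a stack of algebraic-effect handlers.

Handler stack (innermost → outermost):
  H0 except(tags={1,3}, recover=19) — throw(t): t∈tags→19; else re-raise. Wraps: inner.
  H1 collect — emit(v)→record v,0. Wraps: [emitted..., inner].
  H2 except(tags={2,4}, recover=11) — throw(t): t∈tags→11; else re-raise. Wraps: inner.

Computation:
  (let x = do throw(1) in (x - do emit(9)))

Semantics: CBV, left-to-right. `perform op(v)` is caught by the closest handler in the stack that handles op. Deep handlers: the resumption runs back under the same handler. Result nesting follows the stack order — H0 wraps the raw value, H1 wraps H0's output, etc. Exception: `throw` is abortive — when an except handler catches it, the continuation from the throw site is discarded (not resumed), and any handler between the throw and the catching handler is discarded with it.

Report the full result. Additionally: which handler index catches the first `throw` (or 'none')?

Answer: [19] ; first throw caught by: H0

Working:
throw(1) @ H0 caught ⇒ 19
H1 returns [19]
H2 returns [19]
= [19]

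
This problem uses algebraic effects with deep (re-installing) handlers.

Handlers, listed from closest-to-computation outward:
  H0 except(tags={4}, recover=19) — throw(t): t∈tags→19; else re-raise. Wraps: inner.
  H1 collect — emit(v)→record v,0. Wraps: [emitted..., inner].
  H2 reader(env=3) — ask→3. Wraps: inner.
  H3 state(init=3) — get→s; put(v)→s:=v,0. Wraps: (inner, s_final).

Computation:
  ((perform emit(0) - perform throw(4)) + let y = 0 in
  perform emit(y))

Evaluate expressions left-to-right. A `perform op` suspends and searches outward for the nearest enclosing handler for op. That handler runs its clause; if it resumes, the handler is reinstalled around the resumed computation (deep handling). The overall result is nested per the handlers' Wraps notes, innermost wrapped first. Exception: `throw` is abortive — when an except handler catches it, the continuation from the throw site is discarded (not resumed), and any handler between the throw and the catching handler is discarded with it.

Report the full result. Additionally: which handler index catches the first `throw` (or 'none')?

Step-by-step:
emit(0) @ H1 ⇒ out+=0
throw(4) @ H0 caught ⇒ 19
H1 returns [0, 19]
H2 returns [0, 19]
H3 returns ([0, 19], 3)
= ([0, 19], 3)

Answer: ([0, 19], 3) ; first throw caught by: H0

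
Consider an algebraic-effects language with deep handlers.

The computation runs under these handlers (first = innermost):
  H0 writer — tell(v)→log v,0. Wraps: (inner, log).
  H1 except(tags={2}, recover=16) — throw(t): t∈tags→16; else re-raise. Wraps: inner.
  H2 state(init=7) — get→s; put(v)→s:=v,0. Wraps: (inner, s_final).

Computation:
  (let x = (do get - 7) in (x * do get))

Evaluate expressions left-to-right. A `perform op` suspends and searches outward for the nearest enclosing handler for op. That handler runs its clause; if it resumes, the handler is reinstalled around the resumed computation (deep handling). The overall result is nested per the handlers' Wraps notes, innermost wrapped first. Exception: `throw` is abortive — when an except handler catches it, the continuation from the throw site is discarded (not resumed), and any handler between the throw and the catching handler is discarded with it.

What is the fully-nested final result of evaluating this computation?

Step-by-step:
get @ H2 ⇒ 7
get @ H2 ⇒ 7
H0 returns (0, ())
H1 returns (0, ())
H2 returns ((0, ()), 7)
= ((0, ()), 7)

Answer: ((0, ()), 7)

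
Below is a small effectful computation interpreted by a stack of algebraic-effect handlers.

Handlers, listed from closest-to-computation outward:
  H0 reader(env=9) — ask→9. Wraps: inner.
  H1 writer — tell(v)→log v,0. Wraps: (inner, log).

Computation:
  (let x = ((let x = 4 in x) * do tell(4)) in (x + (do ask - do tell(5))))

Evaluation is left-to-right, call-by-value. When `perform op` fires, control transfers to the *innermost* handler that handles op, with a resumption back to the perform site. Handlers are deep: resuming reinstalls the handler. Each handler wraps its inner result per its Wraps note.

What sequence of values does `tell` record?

Working:
tell(4) @ H1 ⇒ log+=4
ask @ H0 ⇒ 9
tell(5) @ H1 ⇒ log+=5
H0 returns 9
H1 returns (9, (4, 5))
= (9, (4, 5))

Answer: (4, 5)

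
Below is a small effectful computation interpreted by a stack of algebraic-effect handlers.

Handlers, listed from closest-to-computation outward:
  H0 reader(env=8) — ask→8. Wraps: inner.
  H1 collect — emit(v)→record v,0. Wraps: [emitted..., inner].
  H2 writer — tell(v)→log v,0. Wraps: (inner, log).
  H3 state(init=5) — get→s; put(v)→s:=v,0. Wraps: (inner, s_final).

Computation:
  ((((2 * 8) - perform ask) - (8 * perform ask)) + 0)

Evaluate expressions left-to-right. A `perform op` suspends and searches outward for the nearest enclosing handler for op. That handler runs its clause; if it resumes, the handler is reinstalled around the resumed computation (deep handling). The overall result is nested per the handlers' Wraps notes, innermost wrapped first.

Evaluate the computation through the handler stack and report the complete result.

Working:
ask @ H0 ⇒ 8
ask @ H0 ⇒ 8
H0 returns -56
H1 returns [-56]
H2 returns ([-56], ())
H3 returns (([-56], ()), 5)
= (([-56], ()), 5)

Answer: (([-56], ()), 5)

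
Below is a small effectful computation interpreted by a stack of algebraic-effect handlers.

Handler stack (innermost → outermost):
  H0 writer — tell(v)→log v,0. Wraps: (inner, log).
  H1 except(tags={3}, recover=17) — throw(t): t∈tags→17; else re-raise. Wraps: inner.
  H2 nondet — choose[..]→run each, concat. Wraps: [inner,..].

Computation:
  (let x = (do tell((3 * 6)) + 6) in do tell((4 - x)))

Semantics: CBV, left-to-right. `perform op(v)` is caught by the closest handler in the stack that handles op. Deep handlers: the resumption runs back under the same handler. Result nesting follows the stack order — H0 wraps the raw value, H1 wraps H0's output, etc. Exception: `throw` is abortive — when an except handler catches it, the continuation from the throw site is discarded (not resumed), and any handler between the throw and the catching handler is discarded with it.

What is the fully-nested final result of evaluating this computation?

Answer: [(0, (18, -2))]

Working:
tell(18) @ H0 ⇒ log+=18
tell(-2) @ H0 ⇒ log+=-2
H0 returns (0, (18, -2))
H1 returns (0, (18, -2))
H2 returns [(0, (18, -2))]
= [(0, (18, -2))]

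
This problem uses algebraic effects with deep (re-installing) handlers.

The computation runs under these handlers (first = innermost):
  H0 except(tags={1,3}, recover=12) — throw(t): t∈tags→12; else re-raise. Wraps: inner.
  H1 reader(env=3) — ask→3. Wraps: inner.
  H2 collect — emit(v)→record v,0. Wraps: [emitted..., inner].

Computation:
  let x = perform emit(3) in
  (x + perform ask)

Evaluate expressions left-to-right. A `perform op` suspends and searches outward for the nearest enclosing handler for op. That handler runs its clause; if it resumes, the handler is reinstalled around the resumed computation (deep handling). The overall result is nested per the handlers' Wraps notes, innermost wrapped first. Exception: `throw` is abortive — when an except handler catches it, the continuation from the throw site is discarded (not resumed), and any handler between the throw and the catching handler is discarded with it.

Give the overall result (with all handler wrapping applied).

Answer: [3, 3]

Step-by-step:
emit(3) @ H2 ⇒ out+=3
ask @ H1 ⇒ 3
H0 returns 3
H1 returns 3
H2 returns [3, 3]
= [3, 3]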